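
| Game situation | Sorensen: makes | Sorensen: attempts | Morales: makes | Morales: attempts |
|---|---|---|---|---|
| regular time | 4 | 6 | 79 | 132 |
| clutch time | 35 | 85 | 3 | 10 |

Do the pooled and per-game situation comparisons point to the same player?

No

Regular time: Sorensen 4/6 = 66.7%, Morales 79/132 = 59.8% → Sorensen
Clutch time: Sorensen 35/85 = 41.2%, Morales 3/10 = 30.0% → Sorensen
Overall: Sorensen 39/91 = 42.9%, Morales 82/142 = 57.7% → Morales
Sorensen wins each game group but Morales wins overall — the comparison reverses. Sorensen's attempts skew toward clutch time, which has a lower base rate.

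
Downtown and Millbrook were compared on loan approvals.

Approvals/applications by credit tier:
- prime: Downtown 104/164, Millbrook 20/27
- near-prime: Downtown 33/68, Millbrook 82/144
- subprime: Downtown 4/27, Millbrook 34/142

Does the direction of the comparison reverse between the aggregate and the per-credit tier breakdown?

Yes

Prime: Downtown 104/164 = 63.4%, Millbrook 20/27 = 74.1% → Millbrook
Near-prime: Downtown 33/68 = 48.5%, Millbrook 82/144 = 56.9% → Millbrook
Subprime: Downtown 4/27 = 14.8%, Millbrook 34/142 = 23.9% → Millbrook
Overall: Downtown 141/259 = 54.4%, Millbrook 136/313 = 43.5% → Downtown
Millbrook wins each credit group but Downtown wins overall — the comparison reverses. Millbrook's applications skew toward subprime, which has a lower base rate.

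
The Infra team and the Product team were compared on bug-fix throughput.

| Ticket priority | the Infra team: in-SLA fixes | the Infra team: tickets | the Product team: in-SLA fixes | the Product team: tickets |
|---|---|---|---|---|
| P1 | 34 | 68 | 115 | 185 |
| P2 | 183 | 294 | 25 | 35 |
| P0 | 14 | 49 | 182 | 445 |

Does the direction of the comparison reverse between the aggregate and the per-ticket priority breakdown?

Yes

P1: the Infra team 34/68 = 50.0%, the Product team 115/185 = 62.2% → the Product team
P2: the Infra team 183/294 = 62.2%, the Product team 25/35 = 71.4% → the Product team
P0: the Infra team 14/49 = 28.6%, the Product team 182/445 = 40.9% → the Product team
Overall: the Infra team 231/411 = 56.2%, the Product team 322/665 = 48.4% → the Infra team
The Product team wins each ticket group but the Infra team wins overall — the comparison reverses. The Product team's tickets skew toward P0, which has a lower base rate.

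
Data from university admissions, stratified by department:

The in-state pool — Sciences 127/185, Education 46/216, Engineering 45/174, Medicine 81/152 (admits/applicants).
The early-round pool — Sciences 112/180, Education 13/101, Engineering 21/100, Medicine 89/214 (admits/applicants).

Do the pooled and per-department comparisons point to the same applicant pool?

Yes

Sciences: the in-state pool 127/185 = 68.6%, the early-round pool 112/180 = 62.2% → the in-state pool
Education: the in-state pool 46/216 = 21.3%, the early-round pool 13/101 = 12.9% → the in-state pool
Engineering: the in-state pool 45/174 = 25.9%, the early-round pool 21/100 = 21.0% → the in-state pool
Medicine: the in-state pool 81/152 = 53.3%, the early-round pool 89/214 = 41.6% → the in-state pool
Overall: the in-state pool 299/727 = 41.1%, the early-round pool 235/595 = 39.5% → the in-state pool
The in-state pool wins overall and in every department group — no reversal.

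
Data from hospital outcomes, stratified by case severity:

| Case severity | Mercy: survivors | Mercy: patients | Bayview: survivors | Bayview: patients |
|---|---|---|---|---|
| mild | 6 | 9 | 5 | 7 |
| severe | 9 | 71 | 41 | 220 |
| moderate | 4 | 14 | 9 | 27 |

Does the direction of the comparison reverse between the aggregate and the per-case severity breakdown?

No

Mild: Mercy 6/9 = 66.7%, Bayview 5/7 = 71.4% → Bayview
Severe: Mercy 9/71 = 12.7%, Bayview 41/220 = 18.6% → Bayview
Moderate: Mercy 4/14 = 28.6%, Bayview 9/27 = 33.3% → Bayview
Overall: Mercy 19/94 = 20.2%, Bayview 55/254 = 21.7% → Bayview
Bayview wins overall and in every case group — no reversal.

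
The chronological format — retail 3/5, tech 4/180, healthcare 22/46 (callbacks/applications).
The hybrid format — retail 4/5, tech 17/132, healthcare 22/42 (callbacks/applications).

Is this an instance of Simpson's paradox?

No

Retail: the chronological format 3/5 = 60.0%, the hybrid format 4/5 = 80.0% → the hybrid format
Tech: the chronological format 4/180 = 2.2%, the hybrid format 17/132 = 12.9% → the hybrid format
Healthcare: the chronological format 22/46 = 47.8%, the hybrid format 22/42 = 52.4% → the hybrid format
Overall: the chronological format 29/231 = 12.6%, the hybrid format 43/179 = 24.0% → the hybrid format
The hybrid format wins overall and in every industry group — no reversal.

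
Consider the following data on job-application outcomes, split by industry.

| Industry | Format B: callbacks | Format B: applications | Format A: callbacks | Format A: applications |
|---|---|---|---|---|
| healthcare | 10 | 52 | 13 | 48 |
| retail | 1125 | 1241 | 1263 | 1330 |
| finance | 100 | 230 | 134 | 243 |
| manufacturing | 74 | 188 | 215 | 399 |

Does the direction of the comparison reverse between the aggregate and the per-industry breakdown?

No

Healthcare: Format B 10/52 = 19.2%, Format A 13/48 = 27.1% → Format A
Retail: Format B 1125/1241 = 90.7%, Format A 1263/1330 = 95.0% → Format A
Finance: Format B 100/230 = 43.5%, Format A 134/243 = 55.1% → Format A
Manufacturing: Format B 74/188 = 39.4%, Format A 215/399 = 53.9% → Format A
Overall: Format B 1309/1711 = 76.5%, Format A 1625/2020 = 80.4% → Format A
Format A wins overall and in every industry group — no reversal.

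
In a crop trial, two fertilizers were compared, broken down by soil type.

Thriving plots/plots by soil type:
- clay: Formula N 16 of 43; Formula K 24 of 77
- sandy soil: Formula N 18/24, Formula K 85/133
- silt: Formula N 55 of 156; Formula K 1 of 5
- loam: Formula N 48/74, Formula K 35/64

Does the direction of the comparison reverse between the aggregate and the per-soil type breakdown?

Yes

Clay: Formula N 16/43 = 37.2%, Formula K 24/77 = 31.2% → Formula N
Sandy soil: Formula N 18/24 = 75.0%, Formula K 85/133 = 63.9% → Formula N
Silt: Formula N 55/156 = 35.3%, Formula K 1/5 = 20.0% → Formula N
Loam: Formula N 48/74 = 64.9%, Formula K 35/64 = 54.7% → Formula N
Overall: Formula N 137/297 = 46.1%, Formula K 145/279 = 52.0% → Formula K
Formula N wins each soil group but Formula K wins overall — the comparison reverses. Formula N's plots skew toward silt, which has a lower base rate.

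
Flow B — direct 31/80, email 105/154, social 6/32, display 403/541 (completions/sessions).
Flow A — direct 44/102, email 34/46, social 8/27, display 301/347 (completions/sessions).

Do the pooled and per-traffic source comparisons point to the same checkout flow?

Yes

Direct: Flow B 31/80 = 38.8%, Flow A 44/102 = 43.1% → Flow A
Email: Flow B 105/154 = 68.2%, Flow A 34/46 = 73.9% → Flow A
Social: Flow B 6/32 = 18.8%, Flow A 8/27 = 29.6% → Flow A
Display: Flow B 403/541 = 74.5%, Flow A 301/347 = 86.7% → Flow A
Overall: Flow B 545/807 = 67.5%, Flow A 387/522 = 74.1% → Flow A
Flow A wins overall and in every traffic group — no reversal.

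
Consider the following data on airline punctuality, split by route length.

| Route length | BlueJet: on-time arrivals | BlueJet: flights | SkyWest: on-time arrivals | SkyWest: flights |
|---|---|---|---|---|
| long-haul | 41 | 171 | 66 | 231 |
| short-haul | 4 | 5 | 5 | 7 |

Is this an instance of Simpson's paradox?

No

Long-haul: BlueJet 41/171 = 24.0%, SkyWest 66/231 = 28.6% → SkyWest
Short-haul: BlueJet 4/5 = 80.0%, SkyWest 5/7 = 71.4% → BlueJet
Overall: BlueJet 45/176 = 25.6%, SkyWest 71/238 = 29.8% → SkyWest
Neither sweeps: BlueJet wins 1 of 2 groups, SkyWest wins 1. SkyWest wins overall but not every group — no Simpson reversal.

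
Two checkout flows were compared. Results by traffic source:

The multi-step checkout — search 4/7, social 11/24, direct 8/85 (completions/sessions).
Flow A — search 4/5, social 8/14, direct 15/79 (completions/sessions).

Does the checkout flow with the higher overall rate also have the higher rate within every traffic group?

Search: the multi-step checkout 4/7 = 57.1%, Flow A 4/5 = 80.0% → Flow A
Social: the multi-step checkout 11/24 = 45.8%, Flow A 8/14 = 57.1% → Flow A
Direct: the multi-step checkout 8/85 = 9.4%, Flow A 15/79 = 19.0% → Flow A
Overall: the multi-step checkout 23/116 = 19.8%, Flow A 27/98 = 27.6% → Flow A
Flow A wins overall and in every traffic group — no reversal.

Yes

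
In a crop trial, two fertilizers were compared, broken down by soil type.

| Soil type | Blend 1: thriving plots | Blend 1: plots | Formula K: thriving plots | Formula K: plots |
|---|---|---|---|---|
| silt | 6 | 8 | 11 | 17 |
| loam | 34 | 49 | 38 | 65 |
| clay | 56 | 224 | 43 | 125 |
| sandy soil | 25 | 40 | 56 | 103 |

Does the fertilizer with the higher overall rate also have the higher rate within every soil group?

No

Silt: Blend 1 6/8 = 75.0%, Formula K 11/17 = 64.7% → Blend 1
Loam: Blend 1 34/49 = 69.4%, Formula K 38/65 = 58.5% → Blend 1
Clay: Blend 1 56/224 = 25.0%, Formula K 43/125 = 34.4% → Formula K
Sandy soil: Blend 1 25/40 = 62.5%, Formula K 56/103 = 54.4% → Blend 1
Overall: Blend 1 121/321 = 37.7%, Formula K 148/310 = 47.7% → Formula K
Neither sweeps: Blend 1 wins 3 of 4 groups, Formula K wins 1. Formula K wins overall but not every group — no Simpson reversal.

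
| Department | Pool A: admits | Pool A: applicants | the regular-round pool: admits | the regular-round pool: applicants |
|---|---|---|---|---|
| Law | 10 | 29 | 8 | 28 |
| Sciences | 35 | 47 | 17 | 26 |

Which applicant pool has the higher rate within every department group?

Pool A

Law: Pool A 10/29 = 34.5%, the regular-round pool 8/28 = 28.6% → Pool A
Sciences: Pool A 35/47 = 74.5%, the regular-round pool 17/26 = 65.4% → Pool A
Pool A has the higher rate in both groups.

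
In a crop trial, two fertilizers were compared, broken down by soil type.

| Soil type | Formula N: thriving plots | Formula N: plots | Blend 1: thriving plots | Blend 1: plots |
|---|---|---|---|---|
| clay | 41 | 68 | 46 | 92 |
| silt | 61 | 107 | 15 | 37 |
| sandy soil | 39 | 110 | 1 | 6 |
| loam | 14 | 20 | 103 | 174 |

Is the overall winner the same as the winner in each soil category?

Clay: Formula N 41/68 = 60.3%, Blend 1 46/92 = 50.0% → Formula N
Silt: Formula N 61/107 = 57.0%, Blend 1 15/37 = 40.5% → Formula N
Sandy soil: Formula N 39/110 = 35.5%, Blend 1 1/6 = 16.7% → Formula N
Loam: Formula N 14/20 = 70.0%, Blend 1 103/174 = 59.2% → Formula N
Overall: Formula N 155/305 = 50.8%, Blend 1 165/309 = 53.4% → Blend 1
Formula N wins each soil group but Blend 1 wins overall — the comparison reverses. Formula N's plots skew toward sandy soil, which has a lower base rate.

No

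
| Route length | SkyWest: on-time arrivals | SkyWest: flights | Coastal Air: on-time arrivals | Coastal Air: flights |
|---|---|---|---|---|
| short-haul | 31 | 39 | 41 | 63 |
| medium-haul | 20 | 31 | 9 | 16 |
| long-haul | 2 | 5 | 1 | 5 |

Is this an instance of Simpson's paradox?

Short-haul: SkyWest 31/39 = 79.5%, Coastal Air 41/63 = 65.1% → SkyWest
Medium-haul: SkyWest 20/31 = 64.5%, Coastal Air 9/16 = 56.2% → SkyWest
Long-haul: SkyWest 2/5 = 40.0%, Coastal Air 1/5 = 20.0% → SkyWest
Overall: SkyWest 53/75 = 70.7%, Coastal Air 51/84 = 60.7% → SkyWest
SkyWest wins overall and in every route group — no reversal.

No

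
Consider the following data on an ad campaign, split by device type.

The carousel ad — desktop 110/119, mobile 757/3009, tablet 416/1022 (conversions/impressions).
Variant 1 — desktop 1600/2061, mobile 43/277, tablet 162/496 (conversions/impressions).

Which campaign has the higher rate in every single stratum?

the carousel ad

Desktop: the carousel ad 110/119 = 92.4%, Variant 1 1600/2061 = 77.6% → the carousel ad
Mobile: the carousel ad 757/3009 = 25.2%, Variant 1 43/277 = 15.5% → the carousel ad
Tablet: the carousel ad 416/1022 = 40.7%, Variant 1 162/496 = 32.7% → the carousel ad
The carousel ad has the higher rate in all 3 groups.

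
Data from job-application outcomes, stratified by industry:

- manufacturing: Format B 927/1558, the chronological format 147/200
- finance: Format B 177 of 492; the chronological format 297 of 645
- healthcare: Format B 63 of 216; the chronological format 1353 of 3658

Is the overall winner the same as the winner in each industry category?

Manufacturing: Format B 927/1558 = 59.5%, the chronological format 147/200 = 73.5% → the chronological format
Finance: Format B 177/492 = 36.0%, the chronological format 297/645 = 46.0% → the chronological format
Healthcare: Format B 63/216 = 29.2%, the chronological format 1353/3658 = 37.0% → the chronological format
Overall: Format B 1167/2266 = 51.5%, the chronological format 1797/4503 = 39.9% → Format B
The chronological format wins each industry group but Format B wins overall — the comparison reverses. The chronological format's applications skew toward healthcare, which has a lower base rate.

No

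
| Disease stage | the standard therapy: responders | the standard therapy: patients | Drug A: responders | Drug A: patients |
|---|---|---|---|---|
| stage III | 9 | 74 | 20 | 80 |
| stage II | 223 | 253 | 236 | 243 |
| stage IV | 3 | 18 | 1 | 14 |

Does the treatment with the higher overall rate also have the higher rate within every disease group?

No

Stage III: the standard therapy 9/74 = 12.2%, Drug A 20/80 = 25.0% → Drug A
Stage II: the standard therapy 223/253 = 88.1%, Drug A 236/243 = 97.1% → Drug A
Stage IV: the standard therapy 3/18 = 16.7%, Drug A 1/14 = 7.1% → the standard therapy
Overall: the standard therapy 235/345 = 68.1%, Drug A 257/337 = 76.3% → Drug A
Neither sweeps: the standard therapy wins 1 of 3 groups, Drug A wins 2. Drug A wins overall but not every group — no Simpson reversal.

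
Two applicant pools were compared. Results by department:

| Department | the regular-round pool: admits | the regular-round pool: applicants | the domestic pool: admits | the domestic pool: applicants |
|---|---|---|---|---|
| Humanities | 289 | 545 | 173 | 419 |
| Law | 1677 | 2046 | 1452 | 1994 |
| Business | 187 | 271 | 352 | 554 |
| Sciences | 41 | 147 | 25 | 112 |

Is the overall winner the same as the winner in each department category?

Yes

Humanities: the regular-round pool 289/545 = 53.0%, the domestic pool 173/419 = 41.3% → the regular-round pool
Law: the regular-round pool 1677/2046 = 82.0%, the domestic pool 1452/1994 = 72.8% → the regular-round pool
Business: the regular-round pool 187/271 = 69.0%, the domestic pool 352/554 = 63.5% → the regular-round pool
Sciences: the regular-round pool 41/147 = 27.9%, the domestic pool 25/112 = 22.3% → the regular-round pool
Overall: the regular-round pool 2194/3009 = 72.9%, the domestic pool 2002/3079 = 65.0% → the regular-round pool
The regular-round pool wins overall and in every department group — no reversal.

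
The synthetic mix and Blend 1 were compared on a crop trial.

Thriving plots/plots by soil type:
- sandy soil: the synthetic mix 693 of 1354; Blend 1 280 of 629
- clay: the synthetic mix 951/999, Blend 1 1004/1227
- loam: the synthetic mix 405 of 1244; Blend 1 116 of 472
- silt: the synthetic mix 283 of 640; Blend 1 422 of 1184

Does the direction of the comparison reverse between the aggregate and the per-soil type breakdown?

Sandy soil: the synthetic mix 693/1354 = 51.2%, Blend 1 280/629 = 44.5% → the synthetic mix
Clay: the synthetic mix 951/999 = 95.2%, Blend 1 1004/1227 = 81.8% → the synthetic mix
Loam: the synthetic mix 405/1244 = 32.6%, Blend 1 116/472 = 24.6% → the synthetic mix
Silt: the synthetic mix 283/640 = 44.2%, Blend 1 422/1184 = 35.6% → the synthetic mix
Overall: the synthetic mix 2332/4237 = 55.0%, Blend 1 1822/3512 = 51.9% → the synthetic mix
The synthetic mix wins overall and in every soil group — no reversal.

No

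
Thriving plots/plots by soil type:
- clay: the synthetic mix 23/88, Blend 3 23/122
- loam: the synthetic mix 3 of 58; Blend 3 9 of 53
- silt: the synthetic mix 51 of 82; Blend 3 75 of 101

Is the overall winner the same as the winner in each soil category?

Clay: the synthetic mix 23/88 = 26.1%, Blend 3 23/122 = 18.9% → the synthetic mix
Loam: the synthetic mix 3/58 = 5.2%, Blend 3 9/53 = 17.0% → Blend 3
Silt: the synthetic mix 51/82 = 62.2%, Blend 3 75/101 = 74.3% → Blend 3
Overall: the synthetic mix 77/228 = 33.8%, Blend 3 107/276 = 38.8% → Blend 3
Neither sweeps: the synthetic mix wins 1 of 3 groups, Blend 3 wins 2. Blend 3 wins overall but not every group — no Simpson reversal.

No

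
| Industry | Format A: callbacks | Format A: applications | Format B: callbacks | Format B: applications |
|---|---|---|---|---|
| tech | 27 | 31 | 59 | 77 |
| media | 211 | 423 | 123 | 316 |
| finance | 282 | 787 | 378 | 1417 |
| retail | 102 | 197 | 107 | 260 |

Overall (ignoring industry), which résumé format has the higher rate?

Tech: Format A 27/31 = 87.1%, Format B 59/77 = 76.6% → Format A
Media: Format A 211/423 = 49.9%, Format B 123/316 = 38.9% → Format A
Finance: Format A 282/787 = 35.8%, Format B 378/1417 = 26.7% → Format A
Retail: Format A 102/197 = 51.8%, Format B 107/260 = 41.2% → Format A
Overall: Format A 622/1438 = 43.3%, Format B 667/2070 = 32.2% → Format A

Format A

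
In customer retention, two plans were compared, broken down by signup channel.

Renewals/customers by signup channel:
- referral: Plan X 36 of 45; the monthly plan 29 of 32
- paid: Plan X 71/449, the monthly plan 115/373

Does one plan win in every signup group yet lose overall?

No

Referral: Plan X 36/45 = 80.0%, the monthly plan 29/32 = 90.6% → the monthly plan
Paid: Plan X 71/449 = 15.8%, the monthly plan 115/373 = 30.8% → the monthly plan
Overall: Plan X 107/494 = 21.7%, the monthly plan 144/405 = 35.6% → the monthly plan
The monthly plan wins overall and in every signup group — no reversal.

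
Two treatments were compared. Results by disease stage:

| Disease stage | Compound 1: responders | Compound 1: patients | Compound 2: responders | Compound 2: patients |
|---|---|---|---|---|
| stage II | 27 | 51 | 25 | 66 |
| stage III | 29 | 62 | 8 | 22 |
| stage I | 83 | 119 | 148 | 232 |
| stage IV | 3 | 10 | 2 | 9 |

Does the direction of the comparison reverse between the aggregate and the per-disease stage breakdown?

Stage II: Compound 1 27/51 = 52.9%, Compound 2 25/66 = 37.9% → Compound 1
Stage III: Compound 1 29/62 = 46.8%, Compound 2 8/22 = 36.4% → Compound 1
Stage I: Compound 1 83/119 = 69.7%, Compound 2 148/232 = 63.8% → Compound 1
Stage IV: Compound 1 3/10 = 30.0%, Compound 2 2/9 = 22.2% → Compound 1
Overall: Compound 1 142/242 = 58.7%, Compound 2 183/329 = 55.6% → Compound 1
Compound 1 wins overall and in every disease group — no reversal.

No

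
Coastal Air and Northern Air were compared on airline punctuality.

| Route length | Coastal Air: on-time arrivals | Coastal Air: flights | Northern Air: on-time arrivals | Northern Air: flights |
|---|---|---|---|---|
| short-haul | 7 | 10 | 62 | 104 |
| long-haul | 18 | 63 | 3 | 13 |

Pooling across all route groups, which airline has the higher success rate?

Northern Air

Short-haul: Coastal Air 7/10 = 70.0%, Northern Air 62/104 = 59.6% → Coastal Air
Long-haul: Coastal Air 18/63 = 28.6%, Northern Air 3/13 = 23.1% → Coastal Air
Overall: Coastal Air 25/73 = 34.2%, Northern Air 65/117 = 55.6% → Northern Air
(Coastal Air wins every route group but Northern Air wins overall — Coastal Air's flights skew toward the low-rate long-haul group.)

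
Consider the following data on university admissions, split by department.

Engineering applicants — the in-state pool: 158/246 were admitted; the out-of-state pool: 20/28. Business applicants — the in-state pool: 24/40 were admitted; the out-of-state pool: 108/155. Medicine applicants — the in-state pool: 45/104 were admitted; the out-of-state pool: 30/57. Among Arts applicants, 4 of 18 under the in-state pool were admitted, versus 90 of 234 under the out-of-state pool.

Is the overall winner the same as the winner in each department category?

Engineering: the in-state pool 158/246 = 64.2%, the out-of-state pool 20/28 = 71.4% → the out-of-state pool
Business: the in-state pool 24/40 = 60.0%, the out-of-state pool 108/155 = 69.7% → the out-of-state pool
Medicine: the in-state pool 45/104 = 43.3%, the out-of-state pool 30/57 = 52.6% → the out-of-state pool
Arts: the in-state pool 4/18 = 22.2%, the out-of-state pool 90/234 = 38.5% → the out-of-state pool
Overall: the in-state pool 231/408 = 56.6%, the out-of-state pool 248/474 = 52.3% → the in-state pool
The out-of-state pool wins each department group but the in-state pool wins overall — the comparison reverses. The out-of-state pool's applicants skew toward Arts, which has a lower base rate.

No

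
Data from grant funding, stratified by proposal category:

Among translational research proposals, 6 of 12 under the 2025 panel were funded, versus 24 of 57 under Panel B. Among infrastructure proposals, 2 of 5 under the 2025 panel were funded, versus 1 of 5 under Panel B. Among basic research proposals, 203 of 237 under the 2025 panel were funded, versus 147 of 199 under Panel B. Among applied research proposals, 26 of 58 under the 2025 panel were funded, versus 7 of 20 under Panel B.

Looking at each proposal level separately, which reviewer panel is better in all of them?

Translational research: the 2025 panel 6/12 = 50.0%, Panel B 24/57 = 42.1% → the 2025 panel
Infrastructure: the 2025 panel 2/5 = 40.0%, Panel B 1/5 = 20.0% → the 2025 panel
Basic research: the 2025 panel 203/237 = 85.7%, Panel B 147/199 = 73.9% → the 2025 panel
Applied research: the 2025 panel 26/58 = 44.8%, Panel B 7/20 = 35.0% → the 2025 panel
The 2025 panel has the higher rate in all 4 groups.

the 2025 panel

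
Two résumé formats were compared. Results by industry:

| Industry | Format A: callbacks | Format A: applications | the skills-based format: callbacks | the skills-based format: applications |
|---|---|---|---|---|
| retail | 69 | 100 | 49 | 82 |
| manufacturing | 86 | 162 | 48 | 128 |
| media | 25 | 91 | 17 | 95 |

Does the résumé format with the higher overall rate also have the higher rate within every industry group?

Retail: Format A 69/100 = 69.0%, the skills-based format 49/82 = 59.8% → Format A
Manufacturing: Format A 86/162 = 53.1%, the skills-based format 48/128 = 37.5% → Format A
Media: Format A 25/91 = 27.5%, the skills-based format 17/95 = 17.9% → Format A
Overall: Format A 180/353 = 51.0%, the skills-based format 114/305 = 37.4% → Format A
Format A wins overall and in every industry group — no reversal.

Yes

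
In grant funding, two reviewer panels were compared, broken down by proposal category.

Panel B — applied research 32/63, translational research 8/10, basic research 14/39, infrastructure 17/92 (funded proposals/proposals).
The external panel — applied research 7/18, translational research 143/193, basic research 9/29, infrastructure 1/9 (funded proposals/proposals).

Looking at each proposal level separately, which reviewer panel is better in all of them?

Panel B

Applied research: Panel B 32/63 = 50.8%, the external panel 7/18 = 38.9% → Panel B
Translational research: Panel B 8/10 = 80.0%, the external panel 143/193 = 74.1% → Panel B
Basic research: Panel B 14/39 = 35.9%, the external panel 9/29 = 31.0% → Panel B
Infrastructure: Panel B 17/92 = 18.5%, the external panel 1/9 = 11.1% → Panel B
Panel B has the higher rate in all 4 groups.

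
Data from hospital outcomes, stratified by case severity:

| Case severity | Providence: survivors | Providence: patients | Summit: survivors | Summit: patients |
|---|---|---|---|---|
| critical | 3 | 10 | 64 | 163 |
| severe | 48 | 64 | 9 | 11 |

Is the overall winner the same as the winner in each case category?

Critical: Providence 3/10 = 30.0%, Summit 64/163 = 39.3% → Summit
Severe: Providence 48/64 = 75.0%, Summit 9/11 = 81.8% → Summit
Overall: Providence 51/74 = 68.9%, Summit 73/174 = 42.0% → Providence
Summit wins each case group but Providence wins overall — the comparison reverses. Summit's patients skew toward critical, which has a lower base rate.

No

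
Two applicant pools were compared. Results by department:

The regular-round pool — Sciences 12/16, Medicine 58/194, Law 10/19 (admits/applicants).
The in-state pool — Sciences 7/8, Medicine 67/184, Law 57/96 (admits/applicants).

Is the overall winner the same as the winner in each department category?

Sciences: the regular-round pool 12/16 = 75.0%, the in-state pool 7/8 = 87.5% → the in-state pool
Medicine: the regular-round pool 58/194 = 29.9%, the in-state pool 67/184 = 36.4% → the in-state pool
Law: the regular-round pool 10/19 = 52.6%, the in-state pool 57/96 = 59.4% → the in-state pool
Overall: the regular-round pool 80/229 = 34.9%, the in-state pool 131/288 = 45.5% → the in-state pool
The in-state pool wins overall and in every department group — no reversal.

Yes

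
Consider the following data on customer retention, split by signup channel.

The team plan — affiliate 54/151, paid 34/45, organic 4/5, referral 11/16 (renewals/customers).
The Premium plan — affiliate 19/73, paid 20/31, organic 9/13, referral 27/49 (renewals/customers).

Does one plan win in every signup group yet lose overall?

No

Affiliate: the team plan 54/151 = 35.8%, the Premium plan 19/73 = 26.0% → the team plan
Paid: the team plan 34/45 = 75.6%, the Premium plan 20/31 = 64.5% → the team plan
Organic: the team plan 4/5 = 80.0%, the Premium plan 9/13 = 69.2% → the team plan
Referral: the team plan 11/16 = 68.8%, the Premium plan 27/49 = 55.1% → the team plan
Overall: the team plan 103/217 = 47.5%, the Premium plan 75/166 = 45.2% → the team plan
The team plan wins overall and in every signup group — no reversal.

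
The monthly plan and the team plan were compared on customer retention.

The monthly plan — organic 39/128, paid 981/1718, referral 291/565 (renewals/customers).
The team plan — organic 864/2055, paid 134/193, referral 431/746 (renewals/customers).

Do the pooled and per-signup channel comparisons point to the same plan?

No

Organic: the monthly plan 39/128 = 30.5%, the team plan 864/2055 = 42.0% → the team plan
Paid: the monthly plan 981/1718 = 57.1%, the team plan 134/193 = 69.4% → the team plan
Referral: the monthly plan 291/565 = 51.5%, the team plan 431/746 = 57.8% → the team plan
Overall: the monthly plan 1311/2411 = 54.4%, the team plan 1429/2994 = 47.7% → the monthly plan
The team plan wins each signup group but the monthly plan wins overall — the comparison reverses. The team plan's customers skew toward organic, which has a lower base rate.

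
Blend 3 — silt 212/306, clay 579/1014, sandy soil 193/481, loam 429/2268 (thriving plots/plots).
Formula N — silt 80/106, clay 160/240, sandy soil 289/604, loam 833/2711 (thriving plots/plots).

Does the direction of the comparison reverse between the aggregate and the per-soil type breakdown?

Silt: Blend 3 212/306 = 69.3%, Formula N 80/106 = 75.5% → Formula N
Clay: Blend 3 579/1014 = 57.1%, Formula N 160/240 = 66.7% → Formula N
Sandy soil: Blend 3 193/481 = 40.1%, Formula N 289/604 = 47.8% → Formula N
Loam: Blend 3 429/2268 = 18.9%, Formula N 833/2711 = 30.7% → Formula N
Overall: Blend 3 1413/4069 = 34.7%, Formula N 1362/3661 = 37.2% → Formula N
Formula N wins overall and in every soil group — no reversal.

No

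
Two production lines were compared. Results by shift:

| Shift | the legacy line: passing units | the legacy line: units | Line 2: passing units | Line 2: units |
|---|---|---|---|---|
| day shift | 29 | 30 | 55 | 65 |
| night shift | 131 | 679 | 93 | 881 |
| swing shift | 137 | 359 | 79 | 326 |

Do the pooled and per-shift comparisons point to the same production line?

Yes

Day shift: the legacy line 29/30 = 96.7%, Line 2 55/65 = 84.6% → the legacy line
Night shift: the legacy line 131/679 = 19.3%, Line 2 93/881 = 10.6% → the legacy line
Swing shift: the legacy line 137/359 = 38.2%, Line 2 79/326 = 24.2% → the legacy line
Overall: the legacy line 297/1068 = 27.8%, Line 2 227/1272 = 17.8% → the legacy line
The legacy line wins overall and in every shift group — no reversal.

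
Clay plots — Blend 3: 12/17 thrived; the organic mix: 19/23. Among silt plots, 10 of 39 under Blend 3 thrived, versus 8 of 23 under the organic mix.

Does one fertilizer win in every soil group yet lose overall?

Clay: Blend 3 12/17 = 70.6%, the organic mix 19/23 = 82.6% → the organic mix
Silt: Blend 3 10/39 = 25.6%, the organic mix 8/23 = 34.8% → the organic mix
Overall: Blend 3 22/56 = 39.3%, the organic mix 27/46 = 58.7% → the organic mix
The organic mix wins overall and in every soil group — no reversal.

No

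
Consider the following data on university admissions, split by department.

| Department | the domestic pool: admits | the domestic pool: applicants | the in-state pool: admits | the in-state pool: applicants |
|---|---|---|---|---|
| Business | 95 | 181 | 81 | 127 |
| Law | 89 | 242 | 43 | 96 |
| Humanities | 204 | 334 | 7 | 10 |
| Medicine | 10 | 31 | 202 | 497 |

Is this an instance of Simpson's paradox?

Business: the domestic pool 95/181 = 52.5%, the in-state pool 81/127 = 63.8% → the in-state pool
Law: the domestic pool 89/242 = 36.8%, the in-state pool 43/96 = 44.8% → the in-state pool
Humanities: the domestic pool 204/334 = 61.1%, the in-state pool 7/10 = 70.0% → the in-state pool
Medicine: the domestic pool 10/31 = 32.3%, the in-state pool 202/497 = 40.6% → the in-state pool
Overall: the domestic pool 398/788 = 50.5%, the in-state pool 333/730 = 45.6% → the domestic pool
The in-state pool wins each department group but the domestic pool wins overall — the comparison reverses. The in-state pool's applicants skew toward Medicine, which has a lower base rate.

Yes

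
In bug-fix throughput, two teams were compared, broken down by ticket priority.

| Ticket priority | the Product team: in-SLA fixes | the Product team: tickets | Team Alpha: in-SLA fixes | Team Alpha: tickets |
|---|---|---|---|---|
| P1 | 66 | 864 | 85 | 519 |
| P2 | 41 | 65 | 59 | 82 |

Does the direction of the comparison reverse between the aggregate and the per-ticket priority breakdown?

No

P1: the Product team 66/864 = 7.6%, Team Alpha 85/519 = 16.4% → Team Alpha
P2: the Product team 41/65 = 63.1%, Team Alpha 59/82 = 72.0% → Team Alpha
Overall: the Product team 107/929 = 11.5%, Team Alpha 144/601 = 24.0% → Team Alpha
Team Alpha wins overall and in every ticket group — no reversal.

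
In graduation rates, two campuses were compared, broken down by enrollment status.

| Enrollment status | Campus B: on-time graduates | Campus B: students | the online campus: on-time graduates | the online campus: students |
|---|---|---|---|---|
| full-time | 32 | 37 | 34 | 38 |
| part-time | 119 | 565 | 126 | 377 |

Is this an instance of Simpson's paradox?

No

Full-time: Campus B 32/37 = 86.5%, the online campus 34/38 = 89.5% → the online campus
Part-time: Campus B 119/565 = 21.1%, the online campus 126/377 = 33.4% → the online campus
Overall: Campus B 151/602 = 25.1%, the online campus 160/415 = 38.6% → the online campus
The online campus wins overall and in every enrollment group — no reversal.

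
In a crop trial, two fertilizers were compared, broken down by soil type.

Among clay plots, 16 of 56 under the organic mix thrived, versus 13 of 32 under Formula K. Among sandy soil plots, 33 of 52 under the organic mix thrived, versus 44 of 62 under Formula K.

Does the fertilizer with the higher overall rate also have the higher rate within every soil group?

Clay: the organic mix 16/56 = 28.6%, Formula K 13/32 = 40.6% → Formula K
Sandy soil: the organic mix 33/52 = 63.5%, Formula K 44/62 = 71.0% → Formula K
Overall: the organic mix 49/108 = 45.4%, Formula K 57/94 = 60.6% → Formula K
Formula K wins overall and in every soil group — no reversal.

Yes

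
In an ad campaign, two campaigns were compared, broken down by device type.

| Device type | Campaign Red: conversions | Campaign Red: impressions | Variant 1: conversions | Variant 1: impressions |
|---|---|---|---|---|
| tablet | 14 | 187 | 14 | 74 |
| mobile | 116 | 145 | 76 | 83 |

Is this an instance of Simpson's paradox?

Tablet: Campaign Red 14/187 = 7.5%, Variant 1 14/74 = 18.9% → Variant 1
Mobile: Campaign Red 116/145 = 80.0%, Variant 1 76/83 = 91.6% → Variant 1
Overall: Campaign Red 130/332 = 39.2%, Variant 1 90/157 = 57.3% → Variant 1
Variant 1 wins overall and in every device group — no reversal.

No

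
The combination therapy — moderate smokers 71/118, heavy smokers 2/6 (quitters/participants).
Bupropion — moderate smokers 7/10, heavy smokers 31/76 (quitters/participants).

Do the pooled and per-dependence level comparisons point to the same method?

Moderate smokers: the combination therapy 71/118 = 60.2%, bupropion 7/10 = 70.0% → bupropion
Heavy smokers: the combination therapy 2/6 = 33.3%, bupropion 31/76 = 40.8% → bupropion
Overall: the combination therapy 73/124 = 58.9%, bupropion 38/86 = 44.2% → the combination therapy
Bupropion wins each dependence group but the combination therapy wins overall — the comparison reverses. Bupropion's participants skew toward heavy smokers, which has a lower base rate.

No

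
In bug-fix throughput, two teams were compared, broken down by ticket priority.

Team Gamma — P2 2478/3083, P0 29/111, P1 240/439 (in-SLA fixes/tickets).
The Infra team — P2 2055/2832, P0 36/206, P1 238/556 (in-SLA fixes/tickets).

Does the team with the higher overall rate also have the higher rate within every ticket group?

Yes

P2: Team Gamma 2478/3083 = 80.4%, the Infra team 2055/2832 = 72.6% → Team Gamma
P0: Team Gamma 29/111 = 26.1%, the Infra team 36/206 = 17.5% → Team Gamma
P1: Team Gamma 240/439 = 54.7%, the Infra team 238/556 = 42.8% → Team Gamma
Overall: Team Gamma 2747/3633 = 75.6%, the Infra team 2329/3594 = 64.8% → Team Gamma
Team Gamma wins overall and in every ticket group — no reversal.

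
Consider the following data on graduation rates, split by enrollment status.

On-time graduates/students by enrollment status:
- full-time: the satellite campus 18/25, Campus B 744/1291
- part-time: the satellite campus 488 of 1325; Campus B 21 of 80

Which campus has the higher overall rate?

Campus B

Full-time: the satellite campus 18/25 = 72.0%, Campus B 744/1291 = 57.6% → the satellite campus
Part-time: the satellite campus 488/1325 = 36.8%, Campus B 21/80 = 26.2% → the satellite campus
Overall: the satellite campus 506/1350 = 37.5%, Campus B 765/1371 = 55.8% → Campus B
(The satellite campus wins every enrollment group but Campus B wins overall — the satellite campus's students skew toward the low-rate part-time group.)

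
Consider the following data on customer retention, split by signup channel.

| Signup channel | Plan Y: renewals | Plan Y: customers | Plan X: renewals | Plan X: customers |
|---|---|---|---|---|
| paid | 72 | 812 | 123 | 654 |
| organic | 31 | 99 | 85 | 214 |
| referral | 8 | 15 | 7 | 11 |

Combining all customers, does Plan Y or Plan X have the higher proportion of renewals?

Paid: Plan Y 72/812 = 8.9%, Plan X 123/654 = 18.8% → Plan X
Organic: Plan Y 31/99 = 31.3%, Plan X 85/214 = 39.7% → Plan X
Referral: Plan Y 8/15 = 53.3%, Plan X 7/11 = 63.6% → Plan X
Overall: Plan Y 111/926 = 12.0%, Plan X 215/879 = 24.5% → Plan X

Plan X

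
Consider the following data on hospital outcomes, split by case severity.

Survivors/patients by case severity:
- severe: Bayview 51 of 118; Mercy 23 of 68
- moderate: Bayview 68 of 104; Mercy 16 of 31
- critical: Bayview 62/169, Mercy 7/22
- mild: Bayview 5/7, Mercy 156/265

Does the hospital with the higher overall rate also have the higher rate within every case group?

No

Severe: Bayview 51/118 = 43.2%, Mercy 23/68 = 33.8% → Bayview
Moderate: Bayview 68/104 = 65.4%, Mercy 16/31 = 51.6% → Bayview
Critical: Bayview 62/169 = 36.7%, Mercy 7/22 = 31.8% → Bayview
Mild: Bayview 5/7 = 71.4%, Mercy 156/265 = 58.9% → Bayview
Overall: Bayview 186/398 = 46.7%, Mercy 202/386 = 52.3% → Mercy
Bayview wins each case group but Mercy wins overall — the comparison reverses. Bayview's patients skew toward critical, which has a lower base rate.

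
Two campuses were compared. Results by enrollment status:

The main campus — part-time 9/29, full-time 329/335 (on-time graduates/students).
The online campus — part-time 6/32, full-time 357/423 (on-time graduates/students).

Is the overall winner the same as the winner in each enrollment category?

Yes

Part-time: the main campus 9/29 = 31.0%, the online campus 6/32 = 18.8% → the main campus
Full-time: the main campus 329/335 = 98.2%, the online campus 357/423 = 84.4% → the main campus
Overall: the main campus 338/364 = 92.9%, the online campus 363/455 = 79.8% → the main campus
The main campus wins overall and in every enrollment group — no reversal.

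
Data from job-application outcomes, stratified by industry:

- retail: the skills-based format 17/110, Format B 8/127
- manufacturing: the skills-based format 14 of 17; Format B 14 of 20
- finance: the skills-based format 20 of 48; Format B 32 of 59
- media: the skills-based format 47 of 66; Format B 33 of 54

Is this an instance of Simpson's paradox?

No

Retail: the skills-based format 17/110 = 15.5%, Format B 8/127 = 6.3% → the skills-based format
Manufacturing: the skills-based format 14/17 = 82.4%, Format B 14/20 = 70.0% → the skills-based format
Finance: the skills-based format 20/48 = 41.7%, Format B 32/59 = 54.2% → Format B
Media: the skills-based format 47/66 = 71.2%, Format B 33/54 = 61.1% → the skills-based format
Overall: the skills-based format 98/241 = 40.7%, Format B 87/260 = 33.5% → the skills-based format
Neither sweeps: the skills-based format wins 3 of 4 groups, Format B wins 1. The skills-based format wins overall but not every group — no Simpson reversal.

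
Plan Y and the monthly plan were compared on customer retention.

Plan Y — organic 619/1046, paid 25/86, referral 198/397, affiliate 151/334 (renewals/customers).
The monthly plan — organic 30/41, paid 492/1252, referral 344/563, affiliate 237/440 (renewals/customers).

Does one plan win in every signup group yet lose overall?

Organic: Plan Y 619/1046 = 59.2%, the monthly plan 30/41 = 73.2% → the monthly plan
Paid: Plan Y 25/86 = 29.1%, the monthly plan 492/1252 = 39.3% → the monthly plan
Referral: Plan Y 198/397 = 49.9%, the monthly plan 344/563 = 61.1% → the monthly plan
Affiliate: Plan Y 151/334 = 45.2%, the monthly plan 237/440 = 53.9% → the monthly plan
Overall: Plan Y 993/1863 = 53.3%, the monthly plan 1103/2296 = 48.0% → Plan Y
The monthly plan wins each signup group but Plan Y wins overall — the comparison reverses. The monthly plan's customers skew toward paid, which has a lower base rate.

Yes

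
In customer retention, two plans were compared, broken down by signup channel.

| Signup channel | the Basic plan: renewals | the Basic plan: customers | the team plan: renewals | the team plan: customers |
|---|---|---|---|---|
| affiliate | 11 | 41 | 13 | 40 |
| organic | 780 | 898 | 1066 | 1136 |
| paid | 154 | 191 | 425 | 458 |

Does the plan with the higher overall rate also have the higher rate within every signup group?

Affiliate: the Basic plan 11/41 = 26.8%, the team plan 13/40 = 32.5% → the team plan
Organic: the Basic plan 780/898 = 86.9%, the team plan 1066/1136 = 93.8% → the team plan
Paid: the Basic plan 154/191 = 80.6%, the team plan 425/458 = 92.8% → the team plan
Overall: the Basic plan 945/1130 = 83.6%, the team plan 1504/1634 = 92.0% → the team plan
The team plan wins overall and in every signup group — no reversal.

Yes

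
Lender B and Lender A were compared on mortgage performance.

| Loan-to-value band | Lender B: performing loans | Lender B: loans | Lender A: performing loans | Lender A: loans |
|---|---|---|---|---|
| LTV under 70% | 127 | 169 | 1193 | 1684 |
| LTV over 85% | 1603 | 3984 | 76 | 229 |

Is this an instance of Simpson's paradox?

Yes

LTV under 70%: Lender B 127/169 = 75.1%, Lender A 1193/1684 = 70.8% → Lender B
LTV over 85%: Lender B 1603/3984 = 40.2%, Lender A 76/229 = 33.2% → Lender B
Overall: Lender B 1730/4153 = 41.7%, Lender A 1269/1913 = 66.3% → Lender A
Lender B wins each loan-to-value group but Lender A wins overall — the comparison reverses. Lender B's loans skew toward LTV over 85%, which has a lower base rate.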